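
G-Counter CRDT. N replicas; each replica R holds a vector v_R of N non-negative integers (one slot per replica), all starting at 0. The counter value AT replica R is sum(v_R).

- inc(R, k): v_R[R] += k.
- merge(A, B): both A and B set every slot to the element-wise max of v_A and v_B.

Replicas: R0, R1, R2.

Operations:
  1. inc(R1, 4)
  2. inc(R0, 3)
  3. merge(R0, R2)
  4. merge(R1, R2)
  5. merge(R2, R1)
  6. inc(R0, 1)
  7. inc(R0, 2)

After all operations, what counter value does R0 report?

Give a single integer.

Answer: 6

Derivation:
Op 1: inc R1 by 4 -> R1=(0,4,0) value=4
Op 2: inc R0 by 3 -> R0=(3,0,0) value=3
Op 3: merge R0<->R2 -> R0=(3,0,0) R2=(3,0,0)
Op 4: merge R1<->R2 -> R1=(3,4,0) R2=(3,4,0)
Op 5: merge R2<->R1 -> R2=(3,4,0) R1=(3,4,0)
Op 6: inc R0 by 1 -> R0=(4,0,0) value=4
Op 7: inc R0 by 2 -> R0=(6,0,0) value=6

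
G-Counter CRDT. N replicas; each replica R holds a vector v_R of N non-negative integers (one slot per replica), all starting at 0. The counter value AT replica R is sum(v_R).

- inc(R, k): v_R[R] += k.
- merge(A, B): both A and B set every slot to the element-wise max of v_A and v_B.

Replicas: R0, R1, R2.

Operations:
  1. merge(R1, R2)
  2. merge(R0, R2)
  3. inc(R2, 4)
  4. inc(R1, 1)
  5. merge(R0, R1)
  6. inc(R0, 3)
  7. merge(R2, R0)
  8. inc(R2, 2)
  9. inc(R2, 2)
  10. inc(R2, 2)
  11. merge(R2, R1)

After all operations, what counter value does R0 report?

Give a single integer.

Answer: 8

Derivation:
Op 1: merge R1<->R2 -> R1=(0,0,0) R2=(0,0,0)
Op 2: merge R0<->R2 -> R0=(0,0,0) R2=(0,0,0)
Op 3: inc R2 by 4 -> R2=(0,0,4) value=4
Op 4: inc R1 by 1 -> R1=(0,1,0) value=1
Op 5: merge R0<->R1 -> R0=(0,1,0) R1=(0,1,0)
Op 6: inc R0 by 3 -> R0=(3,1,0) value=4
Op 7: merge R2<->R0 -> R2=(3,1,4) R0=(3,1,4)
Op 8: inc R2 by 2 -> R2=(3,1,6) value=10
Op 9: inc R2 by 2 -> R2=(3,1,8) value=12
Op 10: inc R2 by 2 -> R2=(3,1,10) value=14
Op 11: merge R2<->R1 -> R2=(3,1,10) R1=(3,1,10)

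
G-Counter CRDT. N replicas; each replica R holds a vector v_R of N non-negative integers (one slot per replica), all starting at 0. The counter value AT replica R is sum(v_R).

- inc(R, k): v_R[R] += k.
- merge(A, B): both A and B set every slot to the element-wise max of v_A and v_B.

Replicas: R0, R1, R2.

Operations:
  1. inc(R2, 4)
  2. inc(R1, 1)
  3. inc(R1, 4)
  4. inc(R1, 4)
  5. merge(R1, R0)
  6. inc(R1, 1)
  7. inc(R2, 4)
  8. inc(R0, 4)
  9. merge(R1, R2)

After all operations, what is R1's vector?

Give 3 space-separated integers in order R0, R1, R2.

Op 1: inc R2 by 4 -> R2=(0,0,4) value=4
Op 2: inc R1 by 1 -> R1=(0,1,0) value=1
Op 3: inc R1 by 4 -> R1=(0,5,0) value=5
Op 4: inc R1 by 4 -> R1=(0,9,0) value=9
Op 5: merge R1<->R0 -> R1=(0,9,0) R0=(0,9,0)
Op 6: inc R1 by 1 -> R1=(0,10,0) value=10
Op 7: inc R2 by 4 -> R2=(0,0,8) value=8
Op 8: inc R0 by 4 -> R0=(4,9,0) value=13
Op 9: merge R1<->R2 -> R1=(0,10,8) R2=(0,10,8)

Answer: 0 10 8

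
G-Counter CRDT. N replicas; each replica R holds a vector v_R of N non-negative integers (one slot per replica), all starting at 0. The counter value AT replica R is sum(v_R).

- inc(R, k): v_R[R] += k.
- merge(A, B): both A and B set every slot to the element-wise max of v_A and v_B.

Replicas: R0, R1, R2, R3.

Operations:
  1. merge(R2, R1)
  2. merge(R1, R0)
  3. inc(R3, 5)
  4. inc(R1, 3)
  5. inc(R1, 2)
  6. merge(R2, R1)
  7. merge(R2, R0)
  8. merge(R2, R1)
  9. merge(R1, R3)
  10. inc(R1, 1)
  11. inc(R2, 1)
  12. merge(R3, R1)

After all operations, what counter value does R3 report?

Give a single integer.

Answer: 11

Derivation:
Op 1: merge R2<->R1 -> R2=(0,0,0,0) R1=(0,0,0,0)
Op 2: merge R1<->R0 -> R1=(0,0,0,0) R0=(0,0,0,0)
Op 3: inc R3 by 5 -> R3=(0,0,0,5) value=5
Op 4: inc R1 by 3 -> R1=(0,3,0,0) value=3
Op 5: inc R1 by 2 -> R1=(0,5,0,0) value=5
Op 6: merge R2<->R1 -> R2=(0,5,0,0) R1=(0,5,0,0)
Op 7: merge R2<->R0 -> R2=(0,5,0,0) R0=(0,5,0,0)
Op 8: merge R2<->R1 -> R2=(0,5,0,0) R1=(0,5,0,0)
Op 9: merge R1<->R3 -> R1=(0,5,0,5) R3=(0,5,0,5)
Op 10: inc R1 by 1 -> R1=(0,6,0,5) value=11
Op 11: inc R2 by 1 -> R2=(0,5,1,0) value=6
Op 12: merge R3<->R1 -> R3=(0,6,0,5) R1=(0,6,0,5)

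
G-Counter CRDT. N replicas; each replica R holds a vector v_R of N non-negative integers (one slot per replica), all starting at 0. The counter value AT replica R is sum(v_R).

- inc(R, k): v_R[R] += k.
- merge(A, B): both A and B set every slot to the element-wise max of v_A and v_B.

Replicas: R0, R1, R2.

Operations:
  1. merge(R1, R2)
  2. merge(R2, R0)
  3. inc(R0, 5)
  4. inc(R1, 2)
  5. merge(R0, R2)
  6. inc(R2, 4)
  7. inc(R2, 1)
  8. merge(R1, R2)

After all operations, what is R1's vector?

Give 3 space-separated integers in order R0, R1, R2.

Op 1: merge R1<->R2 -> R1=(0,0,0) R2=(0,0,0)
Op 2: merge R2<->R0 -> R2=(0,0,0) R0=(0,0,0)
Op 3: inc R0 by 5 -> R0=(5,0,0) value=5
Op 4: inc R1 by 2 -> R1=(0,2,0) value=2
Op 5: merge R0<->R2 -> R0=(5,0,0) R2=(5,0,0)
Op 6: inc R2 by 4 -> R2=(5,0,4) value=9
Op 7: inc R2 by 1 -> R2=(5,0,5) value=10
Op 8: merge R1<->R2 -> R1=(5,2,5) R2=(5,2,5)

Answer: 5 2 5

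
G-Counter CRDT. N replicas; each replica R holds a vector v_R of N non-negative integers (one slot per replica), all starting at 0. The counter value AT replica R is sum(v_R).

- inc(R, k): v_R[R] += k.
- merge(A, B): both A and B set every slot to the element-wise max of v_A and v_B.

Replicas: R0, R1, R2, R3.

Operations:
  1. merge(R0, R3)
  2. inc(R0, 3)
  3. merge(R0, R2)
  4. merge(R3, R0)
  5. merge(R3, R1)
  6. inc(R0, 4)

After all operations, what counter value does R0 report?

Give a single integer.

Answer: 7

Derivation:
Op 1: merge R0<->R3 -> R0=(0,0,0,0) R3=(0,0,0,0)
Op 2: inc R0 by 3 -> R0=(3,0,0,0) value=3
Op 3: merge R0<->R2 -> R0=(3,0,0,0) R2=(3,0,0,0)
Op 4: merge R3<->R0 -> R3=(3,0,0,0) R0=(3,0,0,0)
Op 5: merge R3<->R1 -> R3=(3,0,0,0) R1=(3,0,0,0)
Op 6: inc R0 by 4 -> R0=(7,0,0,0) value=7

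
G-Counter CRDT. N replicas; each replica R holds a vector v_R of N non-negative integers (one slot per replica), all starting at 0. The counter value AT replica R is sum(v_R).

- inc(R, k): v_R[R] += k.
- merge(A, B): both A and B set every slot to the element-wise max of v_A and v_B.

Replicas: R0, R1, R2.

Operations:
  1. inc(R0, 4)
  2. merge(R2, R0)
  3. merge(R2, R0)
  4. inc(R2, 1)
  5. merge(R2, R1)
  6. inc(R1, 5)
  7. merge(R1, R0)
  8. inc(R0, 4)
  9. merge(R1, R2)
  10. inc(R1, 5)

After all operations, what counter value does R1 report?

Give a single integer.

Op 1: inc R0 by 4 -> R0=(4,0,0) value=4
Op 2: merge R2<->R0 -> R2=(4,0,0) R0=(4,0,0)
Op 3: merge R2<->R0 -> R2=(4,0,0) R0=(4,0,0)
Op 4: inc R2 by 1 -> R2=(4,0,1) value=5
Op 5: merge R2<->R1 -> R2=(4,0,1) R1=(4,0,1)
Op 6: inc R1 by 5 -> R1=(4,5,1) value=10
Op 7: merge R1<->R0 -> R1=(4,5,1) R0=(4,5,1)
Op 8: inc R0 by 4 -> R0=(8,5,1) value=14
Op 9: merge R1<->R2 -> R1=(4,5,1) R2=(4,5,1)
Op 10: inc R1 by 5 -> R1=(4,10,1) value=15

Answer: 15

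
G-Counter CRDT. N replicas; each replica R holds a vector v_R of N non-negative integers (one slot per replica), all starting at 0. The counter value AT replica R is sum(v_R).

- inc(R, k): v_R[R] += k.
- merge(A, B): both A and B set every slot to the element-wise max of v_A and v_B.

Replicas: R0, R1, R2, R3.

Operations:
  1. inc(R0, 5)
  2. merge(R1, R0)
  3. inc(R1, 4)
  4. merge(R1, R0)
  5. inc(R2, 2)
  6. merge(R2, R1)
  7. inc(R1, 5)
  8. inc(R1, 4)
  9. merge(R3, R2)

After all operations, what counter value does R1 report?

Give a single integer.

Answer: 20

Derivation:
Op 1: inc R0 by 5 -> R0=(5,0,0,0) value=5
Op 2: merge R1<->R0 -> R1=(5,0,0,0) R0=(5,0,0,0)
Op 3: inc R1 by 4 -> R1=(5,4,0,0) value=9
Op 4: merge R1<->R0 -> R1=(5,4,0,0) R0=(5,4,0,0)
Op 5: inc R2 by 2 -> R2=(0,0,2,0) value=2
Op 6: merge R2<->R1 -> R2=(5,4,2,0) R1=(5,4,2,0)
Op 7: inc R1 by 5 -> R1=(5,9,2,0) value=16
Op 8: inc R1 by 4 -> R1=(5,13,2,0) value=20
Op 9: merge R3<->R2 -> R3=(5,4,2,0) R2=(5,4,2,0)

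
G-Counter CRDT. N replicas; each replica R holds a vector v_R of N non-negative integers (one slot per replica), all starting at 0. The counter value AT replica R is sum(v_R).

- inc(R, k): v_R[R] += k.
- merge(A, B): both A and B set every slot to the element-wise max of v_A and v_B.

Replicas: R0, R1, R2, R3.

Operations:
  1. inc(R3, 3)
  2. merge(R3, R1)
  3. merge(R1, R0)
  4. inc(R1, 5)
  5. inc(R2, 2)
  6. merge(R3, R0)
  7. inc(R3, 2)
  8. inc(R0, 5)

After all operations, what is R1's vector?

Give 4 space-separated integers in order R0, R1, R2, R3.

Op 1: inc R3 by 3 -> R3=(0,0,0,3) value=3
Op 2: merge R3<->R1 -> R3=(0,0,0,3) R1=(0,0,0,3)
Op 3: merge R1<->R0 -> R1=(0,0,0,3) R0=(0,0,0,3)
Op 4: inc R1 by 5 -> R1=(0,5,0,3) value=8
Op 5: inc R2 by 2 -> R2=(0,0,2,0) value=2
Op 6: merge R3<->R0 -> R3=(0,0,0,3) R0=(0,0,0,3)
Op 7: inc R3 by 2 -> R3=(0,0,0,5) value=5
Op 8: inc R0 by 5 -> R0=(5,0,0,3) value=8

Answer: 0 5 0 3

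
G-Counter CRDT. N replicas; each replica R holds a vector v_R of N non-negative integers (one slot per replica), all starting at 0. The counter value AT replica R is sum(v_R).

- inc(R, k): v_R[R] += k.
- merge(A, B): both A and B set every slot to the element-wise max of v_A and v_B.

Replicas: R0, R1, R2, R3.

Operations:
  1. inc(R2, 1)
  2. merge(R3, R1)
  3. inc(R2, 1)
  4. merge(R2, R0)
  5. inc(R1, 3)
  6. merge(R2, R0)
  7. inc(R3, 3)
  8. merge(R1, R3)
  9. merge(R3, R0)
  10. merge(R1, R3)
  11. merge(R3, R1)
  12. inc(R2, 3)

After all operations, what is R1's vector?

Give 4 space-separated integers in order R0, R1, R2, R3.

Op 1: inc R2 by 1 -> R2=(0,0,1,0) value=1
Op 2: merge R3<->R1 -> R3=(0,0,0,0) R1=(0,0,0,0)
Op 3: inc R2 by 1 -> R2=(0,0,2,0) value=2
Op 4: merge R2<->R0 -> R2=(0,0,2,0) R0=(0,0,2,0)
Op 5: inc R1 by 3 -> R1=(0,3,0,0) value=3
Op 6: merge R2<->R0 -> R2=(0,0,2,0) R0=(0,0,2,0)
Op 7: inc R3 by 3 -> R3=(0,0,0,3) value=3
Op 8: merge R1<->R3 -> R1=(0,3,0,3) R3=(0,3,0,3)
Op 9: merge R3<->R0 -> R3=(0,3,2,3) R0=(0,3,2,3)
Op 10: merge R1<->R3 -> R1=(0,3,2,3) R3=(0,3,2,3)
Op 11: merge R3<->R1 -> R3=(0,3,2,3) R1=(0,3,2,3)
Op 12: inc R2 by 3 -> R2=(0,0,5,0) value=5

Answer: 0 3 2 3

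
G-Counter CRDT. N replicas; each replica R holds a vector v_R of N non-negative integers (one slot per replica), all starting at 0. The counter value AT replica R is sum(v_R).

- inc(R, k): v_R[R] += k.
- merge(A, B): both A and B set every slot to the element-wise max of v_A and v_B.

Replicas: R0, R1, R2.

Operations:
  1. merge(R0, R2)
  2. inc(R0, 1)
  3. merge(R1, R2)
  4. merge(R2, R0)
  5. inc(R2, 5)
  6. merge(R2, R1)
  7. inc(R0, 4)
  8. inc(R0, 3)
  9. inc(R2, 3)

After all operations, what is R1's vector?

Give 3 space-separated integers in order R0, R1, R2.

Op 1: merge R0<->R2 -> R0=(0,0,0) R2=(0,0,0)
Op 2: inc R0 by 1 -> R0=(1,0,0) value=1
Op 3: merge R1<->R2 -> R1=(0,0,0) R2=(0,0,0)
Op 4: merge R2<->R0 -> R2=(1,0,0) R0=(1,0,0)
Op 5: inc R2 by 5 -> R2=(1,0,5) value=6
Op 6: merge R2<->R1 -> R2=(1,0,5) R1=(1,0,5)
Op 7: inc R0 by 4 -> R0=(5,0,0) value=5
Op 8: inc R0 by 3 -> R0=(8,0,0) value=8
Op 9: inc R2 by 3 -> R2=(1,0,8) value=9

Answer: 1 0 5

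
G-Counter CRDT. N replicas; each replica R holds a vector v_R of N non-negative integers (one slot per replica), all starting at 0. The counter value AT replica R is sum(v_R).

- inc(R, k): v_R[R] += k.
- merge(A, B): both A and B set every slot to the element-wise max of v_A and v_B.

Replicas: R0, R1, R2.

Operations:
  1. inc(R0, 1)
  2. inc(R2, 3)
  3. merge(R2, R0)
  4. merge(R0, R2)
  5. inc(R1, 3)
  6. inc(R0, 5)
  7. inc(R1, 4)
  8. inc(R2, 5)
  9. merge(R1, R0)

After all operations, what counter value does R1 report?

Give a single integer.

Answer: 16

Derivation:
Op 1: inc R0 by 1 -> R0=(1,0,0) value=1
Op 2: inc R2 by 3 -> R2=(0,0,3) value=3
Op 3: merge R2<->R0 -> R2=(1,0,3) R0=(1,0,3)
Op 4: merge R0<->R2 -> R0=(1,0,3) R2=(1,0,3)
Op 5: inc R1 by 3 -> R1=(0,3,0) value=3
Op 6: inc R0 by 5 -> R0=(6,0,3) value=9
Op 7: inc R1 by 4 -> R1=(0,7,0) value=7
Op 8: inc R2 by 5 -> R2=(1,0,8) value=9
Op 9: merge R1<->R0 -> R1=(6,7,3) R0=(6,7,3)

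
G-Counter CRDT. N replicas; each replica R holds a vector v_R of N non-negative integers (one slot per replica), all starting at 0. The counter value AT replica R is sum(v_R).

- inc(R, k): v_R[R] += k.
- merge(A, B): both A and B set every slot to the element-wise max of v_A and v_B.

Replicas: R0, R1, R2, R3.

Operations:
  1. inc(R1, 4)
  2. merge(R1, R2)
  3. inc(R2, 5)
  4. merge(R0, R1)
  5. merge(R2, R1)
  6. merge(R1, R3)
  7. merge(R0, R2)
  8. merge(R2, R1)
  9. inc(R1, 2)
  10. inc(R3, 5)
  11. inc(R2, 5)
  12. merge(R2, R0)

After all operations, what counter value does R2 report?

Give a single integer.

Op 1: inc R1 by 4 -> R1=(0,4,0,0) value=4
Op 2: merge R1<->R2 -> R1=(0,4,0,0) R2=(0,4,0,0)
Op 3: inc R2 by 5 -> R2=(0,4,5,0) value=9
Op 4: merge R0<->R1 -> R0=(0,4,0,0) R1=(0,4,0,0)
Op 5: merge R2<->R1 -> R2=(0,4,5,0) R1=(0,4,5,0)
Op 6: merge R1<->R3 -> R1=(0,4,5,0) R3=(0,4,5,0)
Op 7: merge R0<->R2 -> R0=(0,4,5,0) R2=(0,4,5,0)
Op 8: merge R2<->R1 -> R2=(0,4,5,0) R1=(0,4,5,0)
Op 9: inc R1 by 2 -> R1=(0,6,5,0) value=11
Op 10: inc R3 by 5 -> R3=(0,4,5,5) value=14
Op 11: inc R2 by 5 -> R2=(0,4,10,0) value=14
Op 12: merge R2<->R0 -> R2=(0,4,10,0) R0=(0,4,10,0)

Answer: 14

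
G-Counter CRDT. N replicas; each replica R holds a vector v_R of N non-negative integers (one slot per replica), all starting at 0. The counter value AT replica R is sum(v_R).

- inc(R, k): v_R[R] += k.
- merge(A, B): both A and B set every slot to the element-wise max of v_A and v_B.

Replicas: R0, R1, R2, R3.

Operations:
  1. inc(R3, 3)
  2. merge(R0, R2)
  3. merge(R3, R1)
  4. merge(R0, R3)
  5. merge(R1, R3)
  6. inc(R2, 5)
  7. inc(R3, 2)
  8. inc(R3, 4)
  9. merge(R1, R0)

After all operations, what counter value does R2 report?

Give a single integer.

Answer: 5

Derivation:
Op 1: inc R3 by 3 -> R3=(0,0,0,3) value=3
Op 2: merge R0<->R2 -> R0=(0,0,0,0) R2=(0,0,0,0)
Op 3: merge R3<->R1 -> R3=(0,0,0,3) R1=(0,0,0,3)
Op 4: merge R0<->R3 -> R0=(0,0,0,3) R3=(0,0,0,3)
Op 5: merge R1<->R3 -> R1=(0,0,0,3) R3=(0,0,0,3)
Op 6: inc R2 by 5 -> R2=(0,0,5,0) value=5
Op 7: inc R3 by 2 -> R3=(0,0,0,5) value=5
Op 8: inc R3 by 4 -> R3=(0,0,0,9) value=9
Op 9: merge R1<->R0 -> R1=(0,0,0,3) R0=(0,0,0,3)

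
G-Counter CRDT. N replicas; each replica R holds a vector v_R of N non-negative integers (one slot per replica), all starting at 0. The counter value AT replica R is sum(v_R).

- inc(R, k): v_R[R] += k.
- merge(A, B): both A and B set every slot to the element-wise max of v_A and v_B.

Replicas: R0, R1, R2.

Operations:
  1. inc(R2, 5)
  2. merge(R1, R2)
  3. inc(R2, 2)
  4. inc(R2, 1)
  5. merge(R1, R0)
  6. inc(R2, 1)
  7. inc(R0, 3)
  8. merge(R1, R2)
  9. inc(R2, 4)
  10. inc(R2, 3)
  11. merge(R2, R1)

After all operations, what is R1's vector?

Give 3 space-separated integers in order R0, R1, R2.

Op 1: inc R2 by 5 -> R2=(0,0,5) value=5
Op 2: merge R1<->R2 -> R1=(0,0,5) R2=(0,0,5)
Op 3: inc R2 by 2 -> R2=(0,0,7) value=7
Op 4: inc R2 by 1 -> R2=(0,0,8) value=8
Op 5: merge R1<->R0 -> R1=(0,0,5) R0=(0,0,5)
Op 6: inc R2 by 1 -> R2=(0,0,9) value=9
Op 7: inc R0 by 3 -> R0=(3,0,5) value=8
Op 8: merge R1<->R2 -> R1=(0,0,9) R2=(0,0,9)
Op 9: inc R2 by 4 -> R2=(0,0,13) value=13
Op 10: inc R2 by 3 -> R2=(0,0,16) value=16
Op 11: merge R2<->R1 -> R2=(0,0,16) R1=(0,0,16)

Answer: 0 0 16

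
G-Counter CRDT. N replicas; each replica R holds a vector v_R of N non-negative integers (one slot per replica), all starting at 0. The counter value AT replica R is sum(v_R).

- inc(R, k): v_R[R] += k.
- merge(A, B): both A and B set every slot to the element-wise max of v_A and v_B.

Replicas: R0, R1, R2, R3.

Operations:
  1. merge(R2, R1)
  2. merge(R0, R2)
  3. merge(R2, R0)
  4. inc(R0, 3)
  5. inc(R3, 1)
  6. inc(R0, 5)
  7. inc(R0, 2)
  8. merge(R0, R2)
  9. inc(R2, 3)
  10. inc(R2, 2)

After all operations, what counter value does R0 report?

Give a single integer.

Op 1: merge R2<->R1 -> R2=(0,0,0,0) R1=(0,0,0,0)
Op 2: merge R0<->R2 -> R0=(0,0,0,0) R2=(0,0,0,0)
Op 3: merge R2<->R0 -> R2=(0,0,0,0) R0=(0,0,0,0)
Op 4: inc R0 by 3 -> R0=(3,0,0,0) value=3
Op 5: inc R3 by 1 -> R3=(0,0,0,1) value=1
Op 6: inc R0 by 5 -> R0=(8,0,0,0) value=8
Op 7: inc R0 by 2 -> R0=(10,0,0,0) value=10
Op 8: merge R0<->R2 -> R0=(10,0,0,0) R2=(10,0,0,0)
Op 9: inc R2 by 3 -> R2=(10,0,3,0) value=13
Op 10: inc R2 by 2 -> R2=(10,0,5,0) value=15

Answer: 10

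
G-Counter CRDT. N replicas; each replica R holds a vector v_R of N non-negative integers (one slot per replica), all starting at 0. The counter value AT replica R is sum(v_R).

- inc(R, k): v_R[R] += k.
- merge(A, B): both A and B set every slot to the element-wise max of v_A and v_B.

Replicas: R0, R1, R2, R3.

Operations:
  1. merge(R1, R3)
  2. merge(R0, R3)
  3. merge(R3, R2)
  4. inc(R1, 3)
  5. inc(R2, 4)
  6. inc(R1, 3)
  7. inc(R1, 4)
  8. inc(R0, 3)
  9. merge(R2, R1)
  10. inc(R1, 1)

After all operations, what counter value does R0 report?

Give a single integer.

Op 1: merge R1<->R3 -> R1=(0,0,0,0) R3=(0,0,0,0)
Op 2: merge R0<->R3 -> R0=(0,0,0,0) R3=(0,0,0,0)
Op 3: merge R3<->R2 -> R3=(0,0,0,0) R2=(0,0,0,0)
Op 4: inc R1 by 3 -> R1=(0,3,0,0) value=3
Op 5: inc R2 by 4 -> R2=(0,0,4,0) value=4
Op 6: inc R1 by 3 -> R1=(0,6,0,0) value=6
Op 7: inc R1 by 4 -> R1=(0,10,0,0) value=10
Op 8: inc R0 by 3 -> R0=(3,0,0,0) value=3
Op 9: merge R2<->R1 -> R2=(0,10,4,0) R1=(0,10,4,0)
Op 10: inc R1 by 1 -> R1=(0,11,4,0) value=15

Answer: 3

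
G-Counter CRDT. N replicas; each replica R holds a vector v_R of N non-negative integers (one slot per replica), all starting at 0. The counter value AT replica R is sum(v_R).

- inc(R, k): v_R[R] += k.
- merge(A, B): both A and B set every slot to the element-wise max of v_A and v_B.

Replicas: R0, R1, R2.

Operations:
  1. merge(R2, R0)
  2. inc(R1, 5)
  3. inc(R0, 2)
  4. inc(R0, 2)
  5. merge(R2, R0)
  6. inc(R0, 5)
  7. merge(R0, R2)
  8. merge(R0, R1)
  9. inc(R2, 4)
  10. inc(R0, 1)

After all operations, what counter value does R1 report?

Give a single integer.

Answer: 14

Derivation:
Op 1: merge R2<->R0 -> R2=(0,0,0) R0=(0,0,0)
Op 2: inc R1 by 5 -> R1=(0,5,0) value=5
Op 3: inc R0 by 2 -> R0=(2,0,0) value=2
Op 4: inc R0 by 2 -> R0=(4,0,0) value=4
Op 5: merge R2<->R0 -> R2=(4,0,0) R0=(4,0,0)
Op 6: inc R0 by 5 -> R0=(9,0,0) value=9
Op 7: merge R0<->R2 -> R0=(9,0,0) R2=(9,0,0)
Op 8: merge R0<->R1 -> R0=(9,5,0) R1=(9,5,0)
Op 9: inc R2 by 4 -> R2=(9,0,4) value=13
Op 10: inc R0 by 1 -> R0=(10,5,0) value=15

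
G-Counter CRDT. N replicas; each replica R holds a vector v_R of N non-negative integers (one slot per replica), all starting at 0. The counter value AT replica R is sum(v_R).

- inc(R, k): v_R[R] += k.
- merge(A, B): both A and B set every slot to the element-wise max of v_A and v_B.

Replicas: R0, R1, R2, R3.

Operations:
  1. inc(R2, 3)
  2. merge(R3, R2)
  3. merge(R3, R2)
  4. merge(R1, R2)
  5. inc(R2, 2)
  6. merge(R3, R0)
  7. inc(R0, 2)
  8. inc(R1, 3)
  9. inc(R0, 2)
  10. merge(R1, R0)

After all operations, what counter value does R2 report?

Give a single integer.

Op 1: inc R2 by 3 -> R2=(0,0,3,0) value=3
Op 2: merge R3<->R2 -> R3=(0,0,3,0) R2=(0,0,3,0)
Op 3: merge R3<->R2 -> R3=(0,0,3,0) R2=(0,0,3,0)
Op 4: merge R1<->R2 -> R1=(0,0,3,0) R2=(0,0,3,0)
Op 5: inc R2 by 2 -> R2=(0,0,5,0) value=5
Op 6: merge R3<->R0 -> R3=(0,0,3,0) R0=(0,0,3,0)
Op 7: inc R0 by 2 -> R0=(2,0,3,0) value=5
Op 8: inc R1 by 3 -> R1=(0,3,3,0) value=6
Op 9: inc R0 by 2 -> R0=(4,0,3,0) value=7
Op 10: merge R1<->R0 -> R1=(4,3,3,0) R0=(4,3,3,0)

Answer: 5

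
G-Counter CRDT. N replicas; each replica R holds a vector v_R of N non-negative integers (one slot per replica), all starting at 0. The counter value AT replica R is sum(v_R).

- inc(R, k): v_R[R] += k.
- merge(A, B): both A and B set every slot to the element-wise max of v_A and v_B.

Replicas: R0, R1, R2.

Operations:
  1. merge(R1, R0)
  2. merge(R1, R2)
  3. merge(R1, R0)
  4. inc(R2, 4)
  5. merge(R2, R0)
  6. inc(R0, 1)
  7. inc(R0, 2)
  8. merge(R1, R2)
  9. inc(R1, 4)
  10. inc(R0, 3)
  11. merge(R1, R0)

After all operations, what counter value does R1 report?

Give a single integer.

Answer: 14

Derivation:
Op 1: merge R1<->R0 -> R1=(0,0,0) R0=(0,0,0)
Op 2: merge R1<->R2 -> R1=(0,0,0) R2=(0,0,0)
Op 3: merge R1<->R0 -> R1=(0,0,0) R0=(0,0,0)
Op 4: inc R2 by 4 -> R2=(0,0,4) value=4
Op 5: merge R2<->R0 -> R2=(0,0,4) R0=(0,0,4)
Op 6: inc R0 by 1 -> R0=(1,0,4) value=5
Op 7: inc R0 by 2 -> R0=(3,0,4) value=7
Op 8: merge R1<->R2 -> R1=(0,0,4) R2=(0,0,4)
Op 9: inc R1 by 4 -> R1=(0,4,4) value=8
Op 10: inc R0 by 3 -> R0=(6,0,4) value=10
Op 11: merge R1<->R0 -> R1=(6,4,4) R0=(6,4,4)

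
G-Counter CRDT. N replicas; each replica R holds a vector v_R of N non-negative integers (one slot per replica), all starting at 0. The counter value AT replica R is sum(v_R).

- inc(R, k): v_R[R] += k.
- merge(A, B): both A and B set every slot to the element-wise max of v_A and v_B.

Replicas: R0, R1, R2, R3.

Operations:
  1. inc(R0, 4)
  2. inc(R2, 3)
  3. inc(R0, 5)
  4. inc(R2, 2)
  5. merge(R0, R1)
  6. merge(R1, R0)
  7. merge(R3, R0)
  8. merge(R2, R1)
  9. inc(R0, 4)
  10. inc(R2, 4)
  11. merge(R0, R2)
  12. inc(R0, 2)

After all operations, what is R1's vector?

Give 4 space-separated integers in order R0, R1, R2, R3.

Op 1: inc R0 by 4 -> R0=(4,0,0,0) value=4
Op 2: inc R2 by 3 -> R2=(0,0,3,0) value=3
Op 3: inc R0 by 5 -> R0=(9,0,0,0) value=9
Op 4: inc R2 by 2 -> R2=(0,0,5,0) value=5
Op 5: merge R0<->R1 -> R0=(9,0,0,0) R1=(9,0,0,0)
Op 6: merge R1<->R0 -> R1=(9,0,0,0) R0=(9,0,0,0)
Op 7: merge R3<->R0 -> R3=(9,0,0,0) R0=(9,0,0,0)
Op 8: merge R2<->R1 -> R2=(9,0,5,0) R1=(9,0,5,0)
Op 9: inc R0 by 4 -> R0=(13,0,0,0) value=13
Op 10: inc R2 by 4 -> R2=(9,0,9,0) value=18
Op 11: merge R0<->R2 -> R0=(13,0,9,0) R2=(13,0,9,0)
Op 12: inc R0 by 2 -> R0=(15,0,9,0) value=24

Answer: 9 0 5 0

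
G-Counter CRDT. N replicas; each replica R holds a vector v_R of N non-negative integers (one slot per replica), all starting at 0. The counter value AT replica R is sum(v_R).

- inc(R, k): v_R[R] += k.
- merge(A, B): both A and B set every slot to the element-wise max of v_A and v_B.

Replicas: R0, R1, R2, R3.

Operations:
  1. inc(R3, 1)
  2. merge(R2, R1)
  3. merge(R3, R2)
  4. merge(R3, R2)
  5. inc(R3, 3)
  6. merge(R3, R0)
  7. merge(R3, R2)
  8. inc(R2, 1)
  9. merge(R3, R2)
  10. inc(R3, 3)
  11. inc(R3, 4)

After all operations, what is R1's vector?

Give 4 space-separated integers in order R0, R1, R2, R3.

Op 1: inc R3 by 1 -> R3=(0,0,0,1) value=1
Op 2: merge R2<->R1 -> R2=(0,0,0,0) R1=(0,0,0,0)
Op 3: merge R3<->R2 -> R3=(0,0,0,1) R2=(0,0,0,1)
Op 4: merge R3<->R2 -> R3=(0,0,0,1) R2=(0,0,0,1)
Op 5: inc R3 by 3 -> R3=(0,0,0,4) value=4
Op 6: merge R3<->R0 -> R3=(0,0,0,4) R0=(0,0,0,4)
Op 7: merge R3<->R2 -> R3=(0,0,0,4) R2=(0,0,0,4)
Op 8: inc R2 by 1 -> R2=(0,0,1,4) value=5
Op 9: merge R3<->R2 -> R3=(0,0,1,4) R2=(0,0,1,4)
Op 10: inc R3 by 3 -> R3=(0,0,1,7) value=8
Op 11: inc R3 by 4 -> R3=(0,0,1,11) value=12

Answer: 0 0 0 0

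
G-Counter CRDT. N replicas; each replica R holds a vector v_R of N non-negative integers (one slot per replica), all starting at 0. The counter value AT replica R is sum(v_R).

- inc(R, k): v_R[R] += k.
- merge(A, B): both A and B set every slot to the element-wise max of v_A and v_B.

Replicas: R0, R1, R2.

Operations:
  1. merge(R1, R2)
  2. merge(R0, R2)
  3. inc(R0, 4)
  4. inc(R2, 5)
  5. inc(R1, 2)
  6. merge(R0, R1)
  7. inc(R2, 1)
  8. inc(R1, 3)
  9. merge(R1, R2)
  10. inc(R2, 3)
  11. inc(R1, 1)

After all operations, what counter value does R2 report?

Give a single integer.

Op 1: merge R1<->R2 -> R1=(0,0,0) R2=(0,0,0)
Op 2: merge R0<->R2 -> R0=(0,0,0) R2=(0,0,0)
Op 3: inc R0 by 4 -> R0=(4,0,0) value=4
Op 4: inc R2 by 5 -> R2=(0,0,5) value=5
Op 5: inc R1 by 2 -> R1=(0,2,0) value=2
Op 6: merge R0<->R1 -> R0=(4,2,0) R1=(4,2,0)
Op 7: inc R2 by 1 -> R2=(0,0,6) value=6
Op 8: inc R1 by 3 -> R1=(4,5,0) value=9
Op 9: merge R1<->R2 -> R1=(4,5,6) R2=(4,5,6)
Op 10: inc R2 by 3 -> R2=(4,5,9) value=18
Op 11: inc R1 by 1 -> R1=(4,6,6) value=16

Answer: 18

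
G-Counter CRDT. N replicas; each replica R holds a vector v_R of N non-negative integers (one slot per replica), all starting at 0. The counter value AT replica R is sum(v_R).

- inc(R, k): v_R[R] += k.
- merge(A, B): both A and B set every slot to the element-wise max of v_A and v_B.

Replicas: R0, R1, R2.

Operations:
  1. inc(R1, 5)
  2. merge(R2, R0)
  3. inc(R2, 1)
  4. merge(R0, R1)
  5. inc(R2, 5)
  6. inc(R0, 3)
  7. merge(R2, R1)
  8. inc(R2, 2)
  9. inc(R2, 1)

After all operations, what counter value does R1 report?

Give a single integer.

Op 1: inc R1 by 5 -> R1=(0,5,0) value=5
Op 2: merge R2<->R0 -> R2=(0,0,0) R0=(0,0,0)
Op 3: inc R2 by 1 -> R2=(0,0,1) value=1
Op 4: merge R0<->R1 -> R0=(0,5,0) R1=(0,5,0)
Op 5: inc R2 by 5 -> R2=(0,0,6) value=6
Op 6: inc R0 by 3 -> R0=(3,5,0) value=8
Op 7: merge R2<->R1 -> R2=(0,5,6) R1=(0,5,6)
Op 8: inc R2 by 2 -> R2=(0,5,8) value=13
Op 9: inc R2 by 1 -> R2=(0,5,9) value=14

Answer: 11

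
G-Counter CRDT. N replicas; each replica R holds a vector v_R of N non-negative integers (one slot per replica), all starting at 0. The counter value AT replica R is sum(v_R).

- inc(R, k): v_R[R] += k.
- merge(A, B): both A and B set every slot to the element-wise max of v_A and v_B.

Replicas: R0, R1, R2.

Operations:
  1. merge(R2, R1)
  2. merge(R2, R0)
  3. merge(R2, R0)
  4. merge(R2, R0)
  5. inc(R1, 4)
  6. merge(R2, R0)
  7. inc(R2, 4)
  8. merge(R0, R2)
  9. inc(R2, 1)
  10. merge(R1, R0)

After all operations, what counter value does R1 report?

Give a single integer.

Answer: 8

Derivation:
Op 1: merge R2<->R1 -> R2=(0,0,0) R1=(0,0,0)
Op 2: merge R2<->R0 -> R2=(0,0,0) R0=(0,0,0)
Op 3: merge R2<->R0 -> R2=(0,0,0) R0=(0,0,0)
Op 4: merge R2<->R0 -> R2=(0,0,0) R0=(0,0,0)
Op 5: inc R1 by 4 -> R1=(0,4,0) value=4
Op 6: merge R2<->R0 -> R2=(0,0,0) R0=(0,0,0)
Op 7: inc R2 by 4 -> R2=(0,0,4) value=4
Op 8: merge R0<->R2 -> R0=(0,0,4) R2=(0,0,4)
Op 9: inc R2 by 1 -> R2=(0,0,5) value=5
Op 10: merge R1<->R0 -> R1=(0,4,4) R0=(0,4,4)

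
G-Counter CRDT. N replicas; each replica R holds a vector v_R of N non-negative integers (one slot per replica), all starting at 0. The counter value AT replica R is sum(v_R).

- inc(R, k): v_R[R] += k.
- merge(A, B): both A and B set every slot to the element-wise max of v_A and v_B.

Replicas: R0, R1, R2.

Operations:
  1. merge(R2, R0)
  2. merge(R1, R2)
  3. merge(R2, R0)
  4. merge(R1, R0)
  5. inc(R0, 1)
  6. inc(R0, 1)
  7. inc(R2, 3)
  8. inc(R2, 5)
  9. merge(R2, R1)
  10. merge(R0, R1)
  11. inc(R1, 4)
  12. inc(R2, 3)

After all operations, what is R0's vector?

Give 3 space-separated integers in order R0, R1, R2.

Answer: 2 0 8

Derivation:
Op 1: merge R2<->R0 -> R2=(0,0,0) R0=(0,0,0)
Op 2: merge R1<->R2 -> R1=(0,0,0) R2=(0,0,0)
Op 3: merge R2<->R0 -> R2=(0,0,0) R0=(0,0,0)
Op 4: merge R1<->R0 -> R1=(0,0,0) R0=(0,0,0)
Op 5: inc R0 by 1 -> R0=(1,0,0) value=1
Op 6: inc R0 by 1 -> R0=(2,0,0) value=2
Op 7: inc R2 by 3 -> R2=(0,0,3) value=3
Op 8: inc R2 by 5 -> R2=(0,0,8) value=8
Op 9: merge R2<->R1 -> R2=(0,0,8) R1=(0,0,8)
Op 10: merge R0<->R1 -> R0=(2,0,8) R1=(2,0,8)
Op 11: inc R1 by 4 -> R1=(2,4,8) value=14
Op 12: inc R2 by 3 -> R2=(0,0,11) value=11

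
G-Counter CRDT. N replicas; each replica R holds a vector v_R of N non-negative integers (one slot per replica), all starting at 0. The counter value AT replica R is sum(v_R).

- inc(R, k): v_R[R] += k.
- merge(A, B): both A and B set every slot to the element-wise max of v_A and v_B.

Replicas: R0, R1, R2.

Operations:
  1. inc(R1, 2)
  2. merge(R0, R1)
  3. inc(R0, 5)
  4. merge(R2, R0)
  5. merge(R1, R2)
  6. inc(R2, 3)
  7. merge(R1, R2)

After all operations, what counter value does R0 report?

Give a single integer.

Op 1: inc R1 by 2 -> R1=(0,2,0) value=2
Op 2: merge R0<->R1 -> R0=(0,2,0) R1=(0,2,0)
Op 3: inc R0 by 5 -> R0=(5,2,0) value=7
Op 4: merge R2<->R0 -> R2=(5,2,0) R0=(5,2,0)
Op 5: merge R1<->R2 -> R1=(5,2,0) R2=(5,2,0)
Op 6: inc R2 by 3 -> R2=(5,2,3) value=10
Op 7: merge R1<->R2 -> R1=(5,2,3) R2=(5,2,3)

Answer: 7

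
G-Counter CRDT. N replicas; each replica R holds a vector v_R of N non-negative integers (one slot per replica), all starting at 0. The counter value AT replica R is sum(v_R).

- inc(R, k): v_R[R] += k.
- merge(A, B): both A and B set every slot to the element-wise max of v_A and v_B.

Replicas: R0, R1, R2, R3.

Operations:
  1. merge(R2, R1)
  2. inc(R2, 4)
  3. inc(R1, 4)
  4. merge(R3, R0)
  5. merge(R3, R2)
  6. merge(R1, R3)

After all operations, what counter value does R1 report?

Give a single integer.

Answer: 8

Derivation:
Op 1: merge R2<->R1 -> R2=(0,0,0,0) R1=(0,0,0,0)
Op 2: inc R2 by 4 -> R2=(0,0,4,0) value=4
Op 3: inc R1 by 4 -> R1=(0,4,0,0) value=4
Op 4: merge R3<->R0 -> R3=(0,0,0,0) R0=(0,0,0,0)
Op 5: merge R3<->R2 -> R3=(0,0,4,0) R2=(0,0,4,0)
Op 6: merge R1<->R3 -> R1=(0,4,4,0) R3=(0,4,4,0)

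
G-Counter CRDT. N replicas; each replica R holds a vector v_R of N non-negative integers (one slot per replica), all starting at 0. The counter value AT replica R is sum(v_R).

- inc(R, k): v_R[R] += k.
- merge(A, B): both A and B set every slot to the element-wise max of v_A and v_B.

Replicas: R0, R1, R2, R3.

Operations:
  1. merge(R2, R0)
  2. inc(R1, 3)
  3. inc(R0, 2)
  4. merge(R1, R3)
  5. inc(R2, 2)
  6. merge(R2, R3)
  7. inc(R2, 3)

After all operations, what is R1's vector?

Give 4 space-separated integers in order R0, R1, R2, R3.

Op 1: merge R2<->R0 -> R2=(0,0,0,0) R0=(0,0,0,0)
Op 2: inc R1 by 3 -> R1=(0,3,0,0) value=3
Op 3: inc R0 by 2 -> R0=(2,0,0,0) value=2
Op 4: merge R1<->R3 -> R1=(0,3,0,0) R3=(0,3,0,0)
Op 5: inc R2 by 2 -> R2=(0,0,2,0) value=2
Op 6: merge R2<->R3 -> R2=(0,3,2,0) R3=(0,3,2,0)
Op 7: inc R2 by 3 -> R2=(0,3,5,0) value=8

Answer: 0 3 0 0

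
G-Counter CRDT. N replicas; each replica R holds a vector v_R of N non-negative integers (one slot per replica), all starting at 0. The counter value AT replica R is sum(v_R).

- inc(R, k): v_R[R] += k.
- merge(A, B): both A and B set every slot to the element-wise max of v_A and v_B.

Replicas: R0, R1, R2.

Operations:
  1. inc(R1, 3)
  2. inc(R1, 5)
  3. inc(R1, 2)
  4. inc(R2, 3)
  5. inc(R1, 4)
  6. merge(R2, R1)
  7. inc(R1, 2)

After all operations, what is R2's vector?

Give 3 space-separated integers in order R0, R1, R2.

Op 1: inc R1 by 3 -> R1=(0,3,0) value=3
Op 2: inc R1 by 5 -> R1=(0,8,0) value=8
Op 3: inc R1 by 2 -> R1=(0,10,0) value=10
Op 4: inc R2 by 3 -> R2=(0,0,3) value=3
Op 5: inc R1 by 4 -> R1=(0,14,0) value=14
Op 6: merge R2<->R1 -> R2=(0,14,3) R1=(0,14,3)
Op 7: inc R1 by 2 -> R1=(0,16,3) value=19

Answer: 0 14 3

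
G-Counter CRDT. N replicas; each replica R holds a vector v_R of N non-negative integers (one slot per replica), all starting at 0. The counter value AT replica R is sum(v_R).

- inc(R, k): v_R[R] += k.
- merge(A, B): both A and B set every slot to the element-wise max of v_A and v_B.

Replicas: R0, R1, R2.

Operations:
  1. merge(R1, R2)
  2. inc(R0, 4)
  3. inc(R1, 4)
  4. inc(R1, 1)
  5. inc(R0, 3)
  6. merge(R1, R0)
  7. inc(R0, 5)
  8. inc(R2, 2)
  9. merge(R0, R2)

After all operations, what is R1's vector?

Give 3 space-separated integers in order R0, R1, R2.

Answer: 7 5 0

Derivation:
Op 1: merge R1<->R2 -> R1=(0,0,0) R2=(0,0,0)
Op 2: inc R0 by 4 -> R0=(4,0,0) value=4
Op 3: inc R1 by 4 -> R1=(0,4,0) value=4
Op 4: inc R1 by 1 -> R1=(0,5,0) value=5
Op 5: inc R0 by 3 -> R0=(7,0,0) value=7
Op 6: merge R1<->R0 -> R1=(7,5,0) R0=(7,5,0)
Op 7: inc R0 by 5 -> R0=(12,5,0) value=17
Op 8: inc R2 by 2 -> R2=(0,0,2) value=2
Op 9: merge R0<->R2 -> R0=(12,5,2) R2=(12,5,2)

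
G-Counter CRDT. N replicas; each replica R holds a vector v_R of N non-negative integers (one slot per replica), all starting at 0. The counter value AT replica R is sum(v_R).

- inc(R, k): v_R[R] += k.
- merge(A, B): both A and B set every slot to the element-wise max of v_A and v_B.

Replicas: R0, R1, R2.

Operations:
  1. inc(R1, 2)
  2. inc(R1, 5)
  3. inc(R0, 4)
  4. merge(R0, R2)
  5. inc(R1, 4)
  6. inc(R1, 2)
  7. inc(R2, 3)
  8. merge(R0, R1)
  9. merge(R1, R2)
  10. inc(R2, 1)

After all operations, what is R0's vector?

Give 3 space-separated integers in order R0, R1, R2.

Op 1: inc R1 by 2 -> R1=(0,2,0) value=2
Op 2: inc R1 by 5 -> R1=(0,7,0) value=7
Op 3: inc R0 by 4 -> R0=(4,0,0) value=4
Op 4: merge R0<->R2 -> R0=(4,0,0) R2=(4,0,0)
Op 5: inc R1 by 4 -> R1=(0,11,0) value=11
Op 6: inc R1 by 2 -> R1=(0,13,0) value=13
Op 7: inc R2 by 3 -> R2=(4,0,3) value=7
Op 8: merge R0<->R1 -> R0=(4,13,0) R1=(4,13,0)
Op 9: merge R1<->R2 -> R1=(4,13,3) R2=(4,13,3)
Op 10: inc R2 by 1 -> R2=(4,13,4) value=21

Answer: 4 13 0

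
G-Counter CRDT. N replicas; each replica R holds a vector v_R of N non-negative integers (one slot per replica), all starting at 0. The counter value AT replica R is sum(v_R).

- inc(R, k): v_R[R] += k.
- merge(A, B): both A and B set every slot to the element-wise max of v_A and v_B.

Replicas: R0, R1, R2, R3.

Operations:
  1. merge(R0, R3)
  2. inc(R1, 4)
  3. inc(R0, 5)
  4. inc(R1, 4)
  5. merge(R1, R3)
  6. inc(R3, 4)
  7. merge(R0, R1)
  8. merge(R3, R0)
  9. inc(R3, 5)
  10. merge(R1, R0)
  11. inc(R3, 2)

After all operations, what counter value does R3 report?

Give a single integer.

Op 1: merge R0<->R3 -> R0=(0,0,0,0) R3=(0,0,0,0)
Op 2: inc R1 by 4 -> R1=(0,4,0,0) value=4
Op 3: inc R0 by 5 -> R0=(5,0,0,0) value=5
Op 4: inc R1 by 4 -> R1=(0,8,0,0) value=8
Op 5: merge R1<->R3 -> R1=(0,8,0,0) R3=(0,8,0,0)
Op 6: inc R3 by 4 -> R3=(0,8,0,4) value=12
Op 7: merge R0<->R1 -> R0=(5,8,0,0) R1=(5,8,0,0)
Op 8: merge R3<->R0 -> R3=(5,8,0,4) R0=(5,8,0,4)
Op 9: inc R3 by 5 -> R3=(5,8,0,9) value=22
Op 10: merge R1<->R0 -> R1=(5,8,0,4) R0=(5,8,0,4)
Op 11: inc R3 by 2 -> R3=(5,8,0,11) value=24

Answer: 24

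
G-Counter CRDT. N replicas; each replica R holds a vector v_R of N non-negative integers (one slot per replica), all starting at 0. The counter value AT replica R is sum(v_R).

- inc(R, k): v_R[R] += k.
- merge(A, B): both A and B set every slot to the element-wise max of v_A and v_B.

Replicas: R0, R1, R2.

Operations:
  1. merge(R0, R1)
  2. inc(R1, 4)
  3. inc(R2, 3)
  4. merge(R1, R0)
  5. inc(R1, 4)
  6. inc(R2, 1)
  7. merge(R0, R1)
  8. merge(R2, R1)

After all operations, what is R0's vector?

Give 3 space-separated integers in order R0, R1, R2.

Answer: 0 8 0

Derivation:
Op 1: merge R0<->R1 -> R0=(0,0,0) R1=(0,0,0)
Op 2: inc R1 by 4 -> R1=(0,4,0) value=4
Op 3: inc R2 by 3 -> R2=(0,0,3) value=3
Op 4: merge R1<->R0 -> R1=(0,4,0) R0=(0,4,0)
Op 5: inc R1 by 4 -> R1=(0,8,0) value=8
Op 6: inc R2 by 1 -> R2=(0,0,4) value=4
Op 7: merge R0<->R1 -> R0=(0,8,0) R1=(0,8,0)
Op 8: merge R2<->R1 -> R2=(0,8,4) R1=(0,8,4)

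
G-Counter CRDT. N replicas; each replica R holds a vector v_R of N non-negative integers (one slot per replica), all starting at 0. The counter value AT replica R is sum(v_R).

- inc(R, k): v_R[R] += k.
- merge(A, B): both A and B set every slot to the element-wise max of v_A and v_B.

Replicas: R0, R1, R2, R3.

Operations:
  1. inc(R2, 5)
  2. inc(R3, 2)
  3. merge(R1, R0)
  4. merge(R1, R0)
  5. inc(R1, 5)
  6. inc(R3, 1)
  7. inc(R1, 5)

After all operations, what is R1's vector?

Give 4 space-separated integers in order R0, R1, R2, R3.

Op 1: inc R2 by 5 -> R2=(0,0,5,0) value=5
Op 2: inc R3 by 2 -> R3=(0,0,0,2) value=2
Op 3: merge R1<->R0 -> R1=(0,0,0,0) R0=(0,0,0,0)
Op 4: merge R1<->R0 -> R1=(0,0,0,0) R0=(0,0,0,0)
Op 5: inc R1 by 5 -> R1=(0,5,0,0) value=5
Op 6: inc R3 by 1 -> R3=(0,0,0,3) value=3
Op 7: inc R1 by 5 -> R1=(0,10,0,0) value=10

Answer: 0 10 0 0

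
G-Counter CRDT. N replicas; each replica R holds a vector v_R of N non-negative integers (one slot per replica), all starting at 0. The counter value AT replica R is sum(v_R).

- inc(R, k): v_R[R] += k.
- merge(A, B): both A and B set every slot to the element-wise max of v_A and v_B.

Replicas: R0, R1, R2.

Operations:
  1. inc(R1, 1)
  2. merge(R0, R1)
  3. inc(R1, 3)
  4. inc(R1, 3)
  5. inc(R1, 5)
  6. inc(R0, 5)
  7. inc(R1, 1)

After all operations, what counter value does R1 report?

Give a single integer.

Answer: 13

Derivation:
Op 1: inc R1 by 1 -> R1=(0,1,0) value=1
Op 2: merge R0<->R1 -> R0=(0,1,0) R1=(0,1,0)
Op 3: inc R1 by 3 -> R1=(0,4,0) value=4
Op 4: inc R1 by 3 -> R1=(0,7,0) value=7
Op 5: inc R1 by 5 -> R1=(0,12,0) value=12
Op 6: inc R0 by 5 -> R0=(5,1,0) value=6
Op 7: inc R1 by 1 -> R1=(0,13,0) value=13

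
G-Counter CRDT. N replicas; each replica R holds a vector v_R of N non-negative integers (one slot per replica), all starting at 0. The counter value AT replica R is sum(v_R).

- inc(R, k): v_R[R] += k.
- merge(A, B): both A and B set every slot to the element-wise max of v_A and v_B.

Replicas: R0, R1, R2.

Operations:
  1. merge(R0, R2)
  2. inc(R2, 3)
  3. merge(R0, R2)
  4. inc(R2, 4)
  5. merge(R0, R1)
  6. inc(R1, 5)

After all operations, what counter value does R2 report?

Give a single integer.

Op 1: merge R0<->R2 -> R0=(0,0,0) R2=(0,0,0)
Op 2: inc R2 by 3 -> R2=(0,0,3) value=3
Op 3: merge R0<->R2 -> R0=(0,0,3) R2=(0,0,3)
Op 4: inc R2 by 4 -> R2=(0,0,7) value=7
Op 5: merge R0<->R1 -> R0=(0,0,3) R1=(0,0,3)
Op 6: inc R1 by 5 -> R1=(0,5,3) value=8

Answer: 7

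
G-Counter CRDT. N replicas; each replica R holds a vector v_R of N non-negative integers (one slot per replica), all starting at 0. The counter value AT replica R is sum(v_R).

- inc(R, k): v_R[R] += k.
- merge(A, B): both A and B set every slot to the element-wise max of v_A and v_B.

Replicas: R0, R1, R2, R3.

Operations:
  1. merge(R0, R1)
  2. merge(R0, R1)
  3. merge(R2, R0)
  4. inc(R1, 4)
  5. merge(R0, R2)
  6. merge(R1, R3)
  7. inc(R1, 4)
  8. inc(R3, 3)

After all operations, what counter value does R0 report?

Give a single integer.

Answer: 0

Derivation:
Op 1: merge R0<->R1 -> R0=(0,0,0,0) R1=(0,0,0,0)
Op 2: merge R0<->R1 -> R0=(0,0,0,0) R1=(0,0,0,0)
Op 3: merge R2<->R0 -> R2=(0,0,0,0) R0=(0,0,0,0)
Op 4: inc R1 by 4 -> R1=(0,4,0,0) value=4
Op 5: merge R0<->R2 -> R0=(0,0,0,0) R2=(0,0,0,0)
Op 6: merge R1<->R3 -> R1=(0,4,0,0) R3=(0,4,0,0)
Op 7: inc R1 by 4 -> R1=(0,8,0,0) value=8
Op 8: inc R3 by 3 -> R3=(0,4,0,3) value=7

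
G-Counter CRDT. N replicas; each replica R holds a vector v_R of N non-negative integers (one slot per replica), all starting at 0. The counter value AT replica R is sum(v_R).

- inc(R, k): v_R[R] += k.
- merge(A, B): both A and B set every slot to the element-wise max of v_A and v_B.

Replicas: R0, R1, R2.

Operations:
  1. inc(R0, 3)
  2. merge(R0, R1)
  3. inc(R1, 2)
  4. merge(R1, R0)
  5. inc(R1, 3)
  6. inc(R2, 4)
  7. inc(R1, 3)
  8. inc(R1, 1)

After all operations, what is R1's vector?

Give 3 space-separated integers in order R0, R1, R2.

Op 1: inc R0 by 3 -> R0=(3,0,0) value=3
Op 2: merge R0<->R1 -> R0=(3,0,0) R1=(3,0,0)
Op 3: inc R1 by 2 -> R1=(3,2,0) value=5
Op 4: merge R1<->R0 -> R1=(3,2,0) R0=(3,2,0)
Op 5: inc R1 by 3 -> R1=(3,5,0) value=8
Op 6: inc R2 by 4 -> R2=(0,0,4) value=4
Op 7: inc R1 by 3 -> R1=(3,8,0) value=11
Op 8: inc R1 by 1 -> R1=(3,9,0) value=12

Answer: 3 9 0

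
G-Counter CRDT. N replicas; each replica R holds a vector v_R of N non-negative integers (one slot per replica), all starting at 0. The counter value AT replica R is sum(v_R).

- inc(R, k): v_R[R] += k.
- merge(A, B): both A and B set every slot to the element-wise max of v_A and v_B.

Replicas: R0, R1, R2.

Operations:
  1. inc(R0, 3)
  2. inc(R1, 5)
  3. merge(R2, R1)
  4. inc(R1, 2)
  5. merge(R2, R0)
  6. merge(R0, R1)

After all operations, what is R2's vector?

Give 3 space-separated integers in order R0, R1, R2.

Answer: 3 5 0

Derivation:
Op 1: inc R0 by 3 -> R0=(3,0,0) value=3
Op 2: inc R1 by 5 -> R1=(0,5,0) value=5
Op 3: merge R2<->R1 -> R2=(0,5,0) R1=(0,5,0)
Op 4: inc R1 by 2 -> R1=(0,7,0) value=7
Op 5: merge R2<->R0 -> R2=(3,5,0) R0=(3,5,0)
Op 6: merge R0<->R1 -> R0=(3,7,0) R1=(3,7,0)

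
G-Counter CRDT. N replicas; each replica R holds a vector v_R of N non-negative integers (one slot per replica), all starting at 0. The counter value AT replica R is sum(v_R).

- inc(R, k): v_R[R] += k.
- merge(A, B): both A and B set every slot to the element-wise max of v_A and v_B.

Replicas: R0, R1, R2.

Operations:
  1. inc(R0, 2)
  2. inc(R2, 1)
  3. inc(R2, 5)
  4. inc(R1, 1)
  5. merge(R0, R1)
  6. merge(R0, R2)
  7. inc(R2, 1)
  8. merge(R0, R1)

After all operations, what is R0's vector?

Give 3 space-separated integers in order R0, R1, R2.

Op 1: inc R0 by 2 -> R0=(2,0,0) value=2
Op 2: inc R2 by 1 -> R2=(0,0,1) value=1
Op 3: inc R2 by 5 -> R2=(0,0,6) value=6
Op 4: inc R1 by 1 -> R1=(0,1,0) value=1
Op 5: merge R0<->R1 -> R0=(2,1,0) R1=(2,1,0)
Op 6: merge R0<->R2 -> R0=(2,1,6) R2=(2,1,6)
Op 7: inc R2 by 1 -> R2=(2,1,7) value=10
Op 8: merge R0<->R1 -> R0=(2,1,6) R1=(2,1,6)

Answer: 2 1 6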